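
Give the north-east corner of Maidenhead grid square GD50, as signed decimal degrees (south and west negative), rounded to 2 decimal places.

-59.00, -48.00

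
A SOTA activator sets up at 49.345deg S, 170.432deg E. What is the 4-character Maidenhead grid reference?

RE50

Offset from 180°W / 90°S: lon 350.43°, lat 40.66°.
Field (20°×10°, letters A–R): lon ⌊350.43/20⌋ = 17 → R; lat ⌊40.66/10⌋ = 4 → E.
Square (2°×1°, digits 0–9): lon ⌊10.43/2⌋ = 5; lat ⌊0.66/1⌋ = 0.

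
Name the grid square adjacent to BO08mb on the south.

BO08ma

Latitude subsquare b = 1; −1 → 0 = a.
The longitude characters are unchanged.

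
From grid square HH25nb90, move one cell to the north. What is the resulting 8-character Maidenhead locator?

Latitude extended square 0; +1 → 1.
The longitude characters are unchanged.

HH25nb91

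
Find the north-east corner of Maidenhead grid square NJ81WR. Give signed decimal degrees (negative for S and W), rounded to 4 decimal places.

1.7500, 97.9167

Field N=13, J=9: +13·20° lon, +9·10° lat → SW at lon 80°, lat 0°.
Square 8, 1: +8·2° lon, +1·1° lat → SW at lon 96°, lat 1°.
Subsquare w=22, r=17: +22·0.0833333° lon, +17·0.0416667° lat → SW at lon 97.8333°, lat 1.70833°.
Cell spans 0.0833333° lon × 0.0416667° lat. NE corner is SW corner plus one full cell.
latitude 1.7500, longitude 97.9167.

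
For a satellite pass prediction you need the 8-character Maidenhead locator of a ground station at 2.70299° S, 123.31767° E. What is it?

PI17ph81

Add 180° to longitude and 90° to latitude: 303.31767, 87.29701.
Field (20°×10°, letters A–R): 303.31767/20 → 15 → P, 87.29701/10 → 8 → I; chars PI.
Square (2°×1°, digits 0–9): 3.31767/2 → 1, 7.29701/1 → 7; chars 17.
Subsquare (5′×2.5′, letters a–x): 1.31767/0.0833333 → 15 → p, 0.29701/0.0416667 → 7 → h; chars ph.
Extended square (30″×15″, digits 0–9): 0.06767/0.00833333 → 8, 0.00534/0.00416667 → 1; chars 81.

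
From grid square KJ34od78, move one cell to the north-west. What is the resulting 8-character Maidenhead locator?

KJ34od69

Longitude extended square 7; −1 → 6.
Latitude extended square 8; +1 → 9.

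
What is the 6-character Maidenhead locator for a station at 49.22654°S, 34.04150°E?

Shift to the Maidenhead origin (180°W, 90°S): lon 214.0415, lat 40.7735.
Field: 214.0415/20 → 10 → K, 40.7735/10 → 4 → E; chars KE.
Square: 14.0415/2 → 7, 0.7735/1 → 0; chars 70.
Subsquare: 0.0415/0.0833333 → 0 → a, 0.7735/0.0416667 → 18 → s; chars as.

KE70as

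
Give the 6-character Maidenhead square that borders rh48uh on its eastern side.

Longitude subsquare u = 20; +1 → 21 = v.
The latitude characters are unchanged.

RH48vh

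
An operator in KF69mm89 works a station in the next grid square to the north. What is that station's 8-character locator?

Latitude extended square 9; +1 → 10, wraps to 0, carry into subsquare.
Latitude subsquare m = 12; +1 → 13 = n.
The longitude characters are unchanged.

KF69mn80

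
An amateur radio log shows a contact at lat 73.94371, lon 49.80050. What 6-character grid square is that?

LQ43vw

Add 180° to longitude and 90° to latitude: 229.8005, 163.9437.
Field: lon ⌊229.8005/20⌋ = 11 → L; lat ⌊163.9437/10⌋ = 16 → Q.
Square: lon ⌊9.8005/2⌋ = 4; lat ⌊3.9437/1⌋ = 3.
Subsquare: lon ⌊1.8005/0.0833333⌋ = 21 → v; lat ⌊0.9437/0.0416667⌋ = 22 → w.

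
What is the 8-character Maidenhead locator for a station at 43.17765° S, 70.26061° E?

ME56dt17

Offset from 180°W / 90°S: lon 250.26061°, lat 46.82235°.
Field: lon ⌊250.26061/20⌋ = 12 → M; lat ⌊46.82235/10⌋ = 4 → E.
Square: lon ⌊10.26061/2⌋ = 5; lat ⌊6.82235/1⌋ = 6.
Subsquare: lon ⌊0.26061/0.0833333⌋ = 3 → d; lat ⌊0.82235/0.0416667⌋ = 19 → t.
Extended square: lon ⌊0.01061/0.00833333⌋ = 1; lat ⌊0.03068/0.00416667⌋ = 7.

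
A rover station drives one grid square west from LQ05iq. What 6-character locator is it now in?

Longitude subsquare i = 8; −1 → 7 = h.
The latitude characters are unchanged.

LQ05hq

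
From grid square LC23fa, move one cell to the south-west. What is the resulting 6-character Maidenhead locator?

Longitude subsquare f = 5; −1 → 4 = e.
Latitude subsquare a = 0; −1 → -1, wraps to 23 = x, carry into square.
Latitude square 3; −1 → 2.

LC22ex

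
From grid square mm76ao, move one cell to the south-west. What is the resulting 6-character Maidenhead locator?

MM66xn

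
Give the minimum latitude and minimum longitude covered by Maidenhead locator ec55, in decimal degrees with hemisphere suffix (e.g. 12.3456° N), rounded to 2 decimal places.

65.00° S, 90.00° W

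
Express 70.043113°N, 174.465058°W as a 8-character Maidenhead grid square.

Add 180° to longitude and 90° to latitude: 5.53494, 160.04311.
Field: 5.53494/20 → 0 → A, 160.04311/10 → 16 → Q; chars AQ.
Square: 5.53494/2 → 2, 0.04311/1 → 0; chars 20.
Subsquare: 1.53494/0.0833333 → 18 → s, 0.04311/0.0416667 → 1 → b; chars sb.
Extended square: 0.03494/0.00833333 → 4, 0.00145/0.00416667 → 0; chars 40.

AQ20sb40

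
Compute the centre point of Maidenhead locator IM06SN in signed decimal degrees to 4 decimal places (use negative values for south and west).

Field I=8, M=12: +8·20° lon, +12·10° lat → SW at lon -20°, lat 30°.
Square 0, 6: +0·2° lon, +6·1° lat → SW at lon -20°, lat 36°.
Subsquare s=18, n=13: +18·0.0833333° lon, +13·0.0416667° lat → SW at lon -18.5°, lat 36.5417°.
Cell spans 0.0833333° lon × 0.0416667° lat. Centre is SW corner plus half of each.
latitude 36.5625, longitude -18.4583.

36.5625, -18.4583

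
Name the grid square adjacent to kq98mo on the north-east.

Longitude subsquare m = 12; +1 → 13 = n.
Latitude subsquare o = 14; +1 → 15 = p.

KQ98np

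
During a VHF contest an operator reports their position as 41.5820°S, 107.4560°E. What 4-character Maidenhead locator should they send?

Add 180° to longitude and 90° to latitude: 287.46, 48.42.
Field (20°×10°, letters A–R): lon ⌊287.46/20⌋ = 14 → O; lat ⌊48.42/10⌋ = 4 → E.
Square (2°×1°, digits 0–9): lon ⌊7.46/2⌋ = 3; lat ⌊8.42/1⌋ = 8.

OE38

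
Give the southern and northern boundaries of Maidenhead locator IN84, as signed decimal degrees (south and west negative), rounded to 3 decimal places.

Field I=8, N=13: +8·20° lon, +13·10° lat → SW at lon -20°, lat 40°.
Square 8, 4: +8·2° lon, +4·1° lat → SW at lon -4°, lat 44°.
Cell spans 2° lon × 1° lat.
south 44.000, north 45.000.

44.000, 45.000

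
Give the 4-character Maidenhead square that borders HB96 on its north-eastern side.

IB07

Longitude square 9; +1 → 10, wraps to 0, carry into field.
Longitude field H = 7; +1 → 8 = I.
Latitude square 6; +1 → 7.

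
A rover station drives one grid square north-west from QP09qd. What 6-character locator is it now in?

QP09pe

Longitude subsquare q = 16; −1 → 15 = p.
Latitude subsquare d = 3; +1 → 4 = e.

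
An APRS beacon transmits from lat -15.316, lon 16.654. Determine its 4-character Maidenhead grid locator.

Add 180° to longitude and 90° to latitude: 196.65, 74.68.
Field (20°×10°, letters A–R): 196.65/20 → 9 → J, 74.68/10 → 7 → H; chars JH.
Square (2°×1°, digits 0–9): 16.65/2 → 8, 4.68/1 → 4; chars 84.

JH84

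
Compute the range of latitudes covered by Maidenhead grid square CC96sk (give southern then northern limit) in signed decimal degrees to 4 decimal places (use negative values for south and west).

-63.5833, -63.5417

Field C=2, C=2: +2·20° lon, +2·10° lat → SW at lon -140°, lat -70°.
Square 9, 6: +9·2° lon, +6·1° lat → SW at lon -122°, lat -64°.
Subsquare s=18, k=10: +18·0.0833333° lon, +10·0.0416667° lat → SW at lon -120.5°, lat -63.5833°.
Cell spans 0.0833333° lon × 0.0416667° lat.
south -63.5833, north -63.5417.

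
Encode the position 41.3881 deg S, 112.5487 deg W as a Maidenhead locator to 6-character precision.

Offset from 180°W / 90°S: lon 67.4513°, lat 48.6119°.
Field (20°×10°, letters A–R): 67.4513/20 → 3 → D, 48.6119/10 → 4 → E; chars DE.
Square (2°×1°, digits 0–9): 7.4513/2 → 3, 8.6119/1 → 8; chars 38.
Subsquare (5′×2.5′, letters a–x): 1.4513/0.0833333 → 17 → r, 0.6119/0.0416667 → 14 → o; chars ro.

DE38ro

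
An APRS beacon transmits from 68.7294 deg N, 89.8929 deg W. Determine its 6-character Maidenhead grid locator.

Shift to the Maidenhead origin (180°W, 90°S): lon 90.1071, lat 158.7294.
Field: 90.1071/20 → 4 → E, 158.7294/10 → 15 → P; chars EP.
Square: 10.1071/2 → 5, 8.7294/1 → 8; chars 58.
Subsquare: 0.1071/0.0833333 → 1 → b, 0.7294/0.0416667 → 17 → r; chars br.

EP58br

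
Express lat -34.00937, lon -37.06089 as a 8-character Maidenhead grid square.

Shift to the Maidenhead origin (180°W, 90°S): lon 142.93911, lat 55.99063.
Field (20°×10°, letters A–R): 142.93911/20 → 7 → H, 55.99063/10 → 5 → F; chars HF.
Square (2°×1°, digits 0–9): 2.93911/2 → 1, 5.99063/1 → 5; chars 15.
Subsquare (5′×2.5′, letters a–x): 0.93911/0.0833333 → 11 → l, 0.99063/0.0416667 → 23 → x; chars lx.
Extended square (30″×15″, digits 0–9): 0.02244/0.00833333 → 2, 0.03230/0.00416667 → 7; chars 27.

HF15lx27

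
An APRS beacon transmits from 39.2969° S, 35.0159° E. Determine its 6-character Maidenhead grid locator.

Add 180° to longitude and 90° to latitude: 215.0159, 50.7031.
Field: 215.0159/20 → 10 → K, 50.7031/10 → 5 → F; chars KF.
Square: 15.0159/2 → 7, 0.7031/1 → 0; chars 70.
Subsquare: 1.0159/0.0833333 → 12 → m, 0.7031/0.0416667 → 16 → q; chars mq.

KF70mq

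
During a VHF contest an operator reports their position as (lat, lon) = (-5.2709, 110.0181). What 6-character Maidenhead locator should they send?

Add 180° to longitude and 90° to latitude: 290.0181, 84.7291.
Field: lon ⌊290.0181/20⌋ = 14 → O; lat ⌊84.7291/10⌋ = 8 → I.
Square: lon ⌊10.0181/2⌋ = 5; lat ⌊4.7291/1⌋ = 4.
Subsquare: lon ⌊0.0181/0.0833333⌋ = 0 → a; lat ⌊0.7291/0.0416667⌋ = 17 → r.

OI54ar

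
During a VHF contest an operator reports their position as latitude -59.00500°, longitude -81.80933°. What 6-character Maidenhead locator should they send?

ED90cx

Add 180° to longitude and 90° to latitude: 98.1907, 30.9950.
Field (20°×10°, letters A–R): lon ⌊98.1907/20⌋ = 4 → E; lat ⌊30.9950/10⌋ = 3 → D.
Square (2°×1°, digits 0–9): lon ⌊18.1907/2⌋ = 9; lat ⌊0.9950/1⌋ = 0.
Subsquare (5′×2.5′, letters a–x): lon ⌊0.1907/0.0833333⌋ = 2 → c; lat ⌊0.9950/0.0416667⌋ = 23 → x.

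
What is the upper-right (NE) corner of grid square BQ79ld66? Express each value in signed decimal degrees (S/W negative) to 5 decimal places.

79.15417, -145.02500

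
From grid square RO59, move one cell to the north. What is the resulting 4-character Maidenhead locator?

RP50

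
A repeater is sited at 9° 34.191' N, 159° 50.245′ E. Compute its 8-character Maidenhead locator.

QJ99wn06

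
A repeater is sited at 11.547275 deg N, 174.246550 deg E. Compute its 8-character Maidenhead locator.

RK71cn91

Shift to the Maidenhead origin (180°W, 90°S): lon 354.24655, lat 101.54727.
Field: lon ⌊354.24655/20⌋ = 17 → R; lat ⌊101.54727/10⌋ = 10 → K.
Square: lon ⌊14.24655/2⌋ = 7; lat ⌊1.54727/1⌋ = 1.
Subsquare: lon ⌊0.24655/0.0833333⌋ = 2 → c; lat ⌊0.54727/0.0416667⌋ = 13 → n.
Extended square: lon ⌊0.07988/0.00833333⌋ = 9; lat ⌊0.00561/0.00416667⌋ = 1.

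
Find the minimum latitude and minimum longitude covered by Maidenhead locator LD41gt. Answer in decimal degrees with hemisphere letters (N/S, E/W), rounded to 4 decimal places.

58.2083° S, 48.5000° E

Field L=11, D=3: +11·20° lon, +3·10° lat → SW at lon 40°, lat -60°.
Square 4, 1: +4·2° lon, +1·1° lat → SW at lon 48°, lat -59°.
Subsquare g=6, t=19: +6·0.0833333° lon, +19·0.0416667° lat → SW at lon 48.5°, lat -58.2083°.
latitude 58.2083° S, longitude 48.5000° E.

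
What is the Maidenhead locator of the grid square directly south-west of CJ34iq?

Longitude subsquare i = 8; −1 → 7 = h.
Latitude subsquare q = 16; −1 → 15 = p.

CJ34hp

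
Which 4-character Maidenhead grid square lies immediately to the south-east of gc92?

Longitude square 9; +1 → 10, wraps to 0, carry into field.
Longitude field G = 6; +1 → 7 = H.
Latitude square 2; −1 → 1.

HC01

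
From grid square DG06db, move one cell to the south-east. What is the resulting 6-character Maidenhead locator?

DG06ea

Longitude subsquare d = 3; +1 → 4 = e.
Latitude subsquare b = 1; −1 → 0 = a.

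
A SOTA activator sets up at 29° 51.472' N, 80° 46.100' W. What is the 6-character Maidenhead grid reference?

Add 180° to longitude and 90° to latitude: 99.2317, 119.8579.
Field: lon ⌊99.2317/20⌋ = 4 → E; lat ⌊119.8579/10⌋ = 11 → L.
Square: lon ⌊19.2317/2⌋ = 9; lat ⌊9.8579/1⌋ = 9.
Subsquare: lon ⌊1.2317/0.0833333⌋ = 14 → o; lat ⌊0.8579/0.0416667⌋ = 20 → u.

EL99ou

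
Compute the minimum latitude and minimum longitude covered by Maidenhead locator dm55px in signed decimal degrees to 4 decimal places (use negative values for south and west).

35.9583, -108.7500

Field D=3, M=12: +3·20° lon, +12·10° lat → SW at lon -120°, lat 30°.
Square 5, 5: +5·2° lon, +5·1° lat → SW at lon -110°, lat 35°.
Subsquare p=15, x=23: +15·0.0833333° lon, +23·0.0416667° lat → SW at lon -108.75°, lat 35.9583°.
latitude 35.9583, longitude -108.7500.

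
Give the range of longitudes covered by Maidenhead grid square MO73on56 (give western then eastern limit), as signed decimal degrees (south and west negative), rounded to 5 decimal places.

75.20833, 75.21667

Field M=12, O=14: +12·20° lon, +14·10° lat → SW at lon 60°, lat 50°.
Square 7, 3: +7·2° lon, +3·1° lat → SW at lon 74°, lat 53°.
Subsquare o=14, n=13: +14·0.0833333° lon, +13·0.0416667° lat → SW at lon 75.1667°, lat 53.5417°.
Extended square 5, 6: +5·0.00833333° lon, +6·0.00416667° lat → SW at lon 75.2083°, lat 53.5667°.
Cell spans 0.00833333° lon × 0.00416667° lat.
west 75.20833, east 75.21667.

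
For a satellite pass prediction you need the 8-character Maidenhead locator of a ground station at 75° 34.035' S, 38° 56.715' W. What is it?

HB04mk63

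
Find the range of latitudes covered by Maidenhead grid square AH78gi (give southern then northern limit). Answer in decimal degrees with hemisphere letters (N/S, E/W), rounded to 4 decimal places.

11.6667° S, 11.6250° S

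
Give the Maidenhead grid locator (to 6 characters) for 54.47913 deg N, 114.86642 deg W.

DO24nl

Shift to the Maidenhead origin (180°W, 90°S): lon 65.1336, lat 144.4791.
Field: lon ⌊65.1336/20⌋ = 3 → D; lat ⌊144.4791/10⌋ = 14 → O.
Square: lon ⌊5.1336/2⌋ = 2; lat ⌊4.4791/1⌋ = 4.
Subsquare: lon ⌊1.1336/0.0833333⌋ = 13 → n; lat ⌊0.4791/0.0416667⌋ = 11 → l.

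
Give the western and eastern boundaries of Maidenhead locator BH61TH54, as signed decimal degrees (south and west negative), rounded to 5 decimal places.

Field B=1, H=7: +1·20° lon, +7·10° lat → SW at lon -160°, lat -20°.
Square 6, 1: +6·2° lon, +1·1° lat → SW at lon -148°, lat -19°.
Subsquare t=19, h=7: +19·0.0833333° lon, +7·0.0416667° lat → SW at lon -146.417°, lat -18.7083°.
Extended square 5, 4: +5·0.00833333° lon, +4·0.00416667° lat → SW at lon -146.375°, lat -18.6917°.
Cell spans 0.00833333° lon × 0.00416667° lat.
west -146.37500, east -146.36667.

-146.37500, -146.36667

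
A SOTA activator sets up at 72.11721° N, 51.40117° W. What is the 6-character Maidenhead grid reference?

GQ42hc

Shift to the Maidenhead origin (180°W, 90°S): lon 128.5988, lat 162.1172.
Field (20°×10°, letters A–R): 128.5988/20 → 6 → G, 162.1172/10 → 16 → Q; chars GQ.
Square (2°×1°, digits 0–9): 8.5988/2 → 4, 2.1172/1 → 2; chars 42.
Subsquare (5′×2.5′, letters a–x): 0.5988/0.0833333 → 7 → h, 0.1172/0.0416667 → 2 → c; chars hc.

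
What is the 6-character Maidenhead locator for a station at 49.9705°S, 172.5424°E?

Shift to the Maidenhead origin (180°W, 90°S): lon 352.5424, lat 40.0295.
Field: 352.5424/20 → 17 → R, 40.0295/10 → 4 → E; chars RE.
Square: 12.5424/2 → 6, 0.0295/1 → 0; chars 60.
Subsquare: 0.5424/0.0833333 → 6 → g, 0.0295/0.0416667 → 0 → a; chars ga.

RE60ga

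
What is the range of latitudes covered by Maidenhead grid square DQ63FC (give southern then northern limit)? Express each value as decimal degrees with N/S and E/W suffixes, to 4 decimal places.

73.0833° N, 73.1250° N

Field D=3, Q=16: +3·20° lon, +16·10° lat → SW at lon -120°, lat 70°.
Square 6, 3: +6·2° lon, +3·1° lat → SW at lon -108°, lat 73°.
Subsquare f=5, c=2: +5·0.0833333° lon, +2·0.0416667° lat → SW at lon -107.583°, lat 73.0833°.
Cell spans 0.0833333° lon × 0.0416667° lat.
south 73.0833° N, north 73.1250° N.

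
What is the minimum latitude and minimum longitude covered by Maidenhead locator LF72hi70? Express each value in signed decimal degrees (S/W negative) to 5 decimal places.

-37.66667, 54.64167

Field L=11, F=5: +11·20° lon, +5·10° lat → SW at lon 40°, lat -40°.
Square 7, 2: +7·2° lon, +2·1° lat → SW at lon 54°, lat -38°.
Subsquare h=7, i=8: +7·0.0833333° lon, +8·0.0416667° lat → SW at lon 54.5833°, lat -37.6667°.
Extended square 7, 0: +7·0.00833333° lon, +0·0.00416667° lat → SW at lon 54.6417°, lat -37.6667°.
latitude -37.66667, longitude 54.64167.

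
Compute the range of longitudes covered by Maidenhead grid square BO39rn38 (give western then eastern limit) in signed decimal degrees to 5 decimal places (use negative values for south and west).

Field B=1, O=14: +1·20° lon, +14·10° lat → SW at lon -160°, lat 50°.
Square 3, 9: +3·2° lon, +9·1° lat → SW at lon -154°, lat 59°.
Subsquare r=17, n=13: +17·0.0833333° lon, +13·0.0416667° lat → SW at lon -152.583°, lat 59.5417°.
Extended square 3, 8: +3·0.00833333° lon, +8·0.00416667° lat → SW at lon -152.558°, lat 59.575°.
Cell spans 0.00833333° lon × 0.00416667° lat.
west -152.55833, east -152.55000.

-152.55833, -152.55000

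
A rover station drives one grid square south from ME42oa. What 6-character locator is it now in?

Latitude subsquare a = 0; −1 → -1, wraps to 23 = x, carry into square.
Latitude square 2; −1 → 1.
The longitude characters are unchanged.

ME41ox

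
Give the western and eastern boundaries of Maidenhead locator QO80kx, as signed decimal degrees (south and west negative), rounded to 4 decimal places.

156.8333, 156.9167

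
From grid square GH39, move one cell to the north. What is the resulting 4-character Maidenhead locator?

Latitude square 9; +1 → 10, wraps to 0, carry into field.
Latitude field H = 7; +1 → 8 = I.
The longitude characters are unchanged.

GI30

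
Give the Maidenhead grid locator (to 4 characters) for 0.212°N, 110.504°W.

DJ40

Add 180° to longitude and 90° to latitude: 69.50, 90.21.
Field: 69.50/20 → 3 → D, 90.21/10 → 9 → J; chars DJ.
Square: 9.50/2 → 4, 0.21/1 → 0; chars 40.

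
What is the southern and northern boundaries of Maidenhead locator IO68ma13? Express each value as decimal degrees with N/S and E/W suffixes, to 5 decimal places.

58.01250° N, 58.01667° N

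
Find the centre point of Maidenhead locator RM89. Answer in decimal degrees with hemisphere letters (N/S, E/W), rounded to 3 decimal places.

Field R=17, M=12: +17·20° lon, +12·10° lat → SW at lon 160°, lat 30°.
Square 8, 9: +8·2° lon, +9·1° lat → SW at lon 176°, lat 39°.
Cell spans 2° lon × 1° lat. Centre is SW corner plus half of each.
latitude 39.500° N, longitude 177.000° E.

39.500° N, 177.000° E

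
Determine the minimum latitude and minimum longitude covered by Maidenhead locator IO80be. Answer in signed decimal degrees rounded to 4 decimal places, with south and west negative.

50.1667, -3.9167

Field I=8, O=14: +8·20° lon, +14·10° lat → SW at lon -20°, lat 50°.
Square 8, 0: +8·2° lon, +0·1° lat → SW at lon -4°, lat 50°.
Subsquare b=1, e=4: +1·0.0833333° lon, +4·0.0416667° lat → SW at lon -3.91667°, lat 50.1667°.
latitude 50.1667, longitude -3.9167.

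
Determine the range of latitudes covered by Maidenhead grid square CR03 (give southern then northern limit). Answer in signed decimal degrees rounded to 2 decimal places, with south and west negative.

83.00, 84.00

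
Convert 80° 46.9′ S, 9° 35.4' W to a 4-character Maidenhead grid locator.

Shift to the Maidenhead origin (180°W, 90°S): lon 170.41, lat 9.22.
Field: lon ⌊170.41/20⌋ = 8 → I; lat ⌊9.22/10⌋ = 0 → A.
Square: lon ⌊10.41/2⌋ = 5; lat ⌊9.22/1⌋ = 9.

IA59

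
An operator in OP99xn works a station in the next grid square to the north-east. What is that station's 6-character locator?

Longitude subsquare x = 23; +1 → 24, wraps to 0 = a, carry into square.
Longitude square 9; +1 → 10, wraps to 0, carry into field.
Longitude field O = 14; +1 → 15 = P.
Latitude subsquare n = 13; +1 → 14 = o.

PP09ao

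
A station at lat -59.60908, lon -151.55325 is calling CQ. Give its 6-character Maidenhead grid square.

Offset from 180°W / 90°S: lon 28.4468°, lat 30.3909°.
Field: 28.4468/20 → 1 → B, 30.3909/10 → 3 → D; chars BD.
Square: 8.4468/2 → 4, 0.3909/1 → 0; chars 40.
Subsquare: 0.4468/0.0833333 → 5 → f, 0.3909/0.0416667 → 9 → j; chars fj.

BD40fj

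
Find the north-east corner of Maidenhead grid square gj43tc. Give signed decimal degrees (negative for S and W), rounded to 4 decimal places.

3.1250, -50.3333

Field G=6, J=9: +6·20° lon, +9·10° lat → SW at lon -60°, lat 0°.
Square 4, 3: +4·2° lon, +3·1° lat → SW at lon -52°, lat 3°.
Subsquare t=19, c=2: +19·0.0833333° lon, +2·0.0416667° lat → SW at lon -50.4167°, lat 3.08333°.
Cell spans 0.0833333° lon × 0.0416667° lat. NE corner is SW corner plus one full cell.
latitude 3.1250, longitude -50.3333.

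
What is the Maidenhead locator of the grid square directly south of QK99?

QK98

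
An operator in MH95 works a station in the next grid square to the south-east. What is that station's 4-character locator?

Longitude square 9; +1 → 10, wraps to 0, carry into field.
Longitude field M = 12; +1 → 13 = N.
Latitude square 5; −1 → 4.

NH04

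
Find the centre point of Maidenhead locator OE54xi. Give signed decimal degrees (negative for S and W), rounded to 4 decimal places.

-45.6458, 111.9583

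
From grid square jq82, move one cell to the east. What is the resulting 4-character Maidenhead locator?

JQ92

Longitude square 8; +1 → 9.
The latitude characters are unchanged.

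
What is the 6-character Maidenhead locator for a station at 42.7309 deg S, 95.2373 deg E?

NE77og

Add 180° to longitude and 90° to latitude: 275.2373, 47.2691.
Field: 275.2373/20 → 13 → N, 47.2691/10 → 4 → E; chars NE.
Square: 15.2373/2 → 7, 7.2691/1 → 7; chars 77.
Subsquare: 1.2373/0.0833333 → 14 → o, 0.2691/0.0416667 → 6 → g; chars og.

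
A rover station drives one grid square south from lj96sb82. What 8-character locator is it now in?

LJ96sb81

Latitude extended square 2; −1 → 1.
The longitude characters are unchanged.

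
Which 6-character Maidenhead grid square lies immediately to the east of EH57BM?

EH57cm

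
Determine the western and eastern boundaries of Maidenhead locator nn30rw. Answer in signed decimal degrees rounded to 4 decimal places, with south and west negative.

87.4167, 87.5000

Field N=13, N=13: +13·20° lon, +13·10° lat → SW at lon 80°, lat 40°.
Square 3, 0: +3·2° lon, +0·1° lat → SW at lon 86°, lat 40°.
Subsquare r=17, w=22: +17·0.0833333° lon, +22·0.0416667° lat → SW at lon 87.4167°, lat 40.9167°.
Cell spans 0.0833333° lon × 0.0416667° lat.
west 87.4167, east 87.5000.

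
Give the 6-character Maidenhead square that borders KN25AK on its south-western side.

KN15xj

Longitude subsquare a = 0; −1 → -1, wraps to 23 = x, carry into square.
Longitude square 2; −1 → 1.
Latitude subsquare k = 10; −1 → 9 = j.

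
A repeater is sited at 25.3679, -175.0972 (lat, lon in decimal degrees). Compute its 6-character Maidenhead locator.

Add 180° to longitude and 90° to latitude: 4.9028, 115.3679.
Field: lon ⌊4.9028/20⌋ = 0 → A; lat ⌊115.3679/10⌋ = 11 → L.
Square: lon ⌊4.9028/2⌋ = 2; lat ⌊5.3679/1⌋ = 5.
Subsquare: lon ⌊0.9028/0.0833333⌋ = 10 → k; lat ⌊0.3679/0.0416667⌋ = 8 → i.

AL25ki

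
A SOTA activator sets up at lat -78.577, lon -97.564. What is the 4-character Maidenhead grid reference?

Add 180° to longitude and 90° to latitude: 82.44, 11.42.
Field: 82.44/20 → 4 → E, 11.42/10 → 1 → B; chars EB.
Square: 2.44/2 → 1, 1.42/1 → 1; chars 11.

EB11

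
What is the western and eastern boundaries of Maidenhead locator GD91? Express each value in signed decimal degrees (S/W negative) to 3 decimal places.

Field G=6, D=3: +6·20° lon, +3·10° lat → SW at lon -60°, lat -60°.
Square 9, 1: +9·2° lon, +1·1° lat → SW at lon -42°, lat -59°.
Cell spans 2° lon × 1° lat.
west -42.000, east -40.000.

-42.000, -40.000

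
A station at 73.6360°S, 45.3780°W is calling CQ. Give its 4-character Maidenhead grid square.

GB76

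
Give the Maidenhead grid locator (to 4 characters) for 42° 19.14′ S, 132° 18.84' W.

Offset from 180°W / 90°S: lon 47.69°, lat 47.68°.
Field: 47.69/20 → 2 → C, 47.68/10 → 4 → E; chars CE.
Square: 7.69/2 → 3, 7.68/1 → 7; chars 37.

CE37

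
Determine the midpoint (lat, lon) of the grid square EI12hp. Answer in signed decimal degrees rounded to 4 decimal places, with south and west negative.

-7.3542, -97.3750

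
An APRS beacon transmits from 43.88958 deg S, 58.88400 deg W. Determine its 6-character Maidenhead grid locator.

GE06nc

Shift to the Maidenhead origin (180°W, 90°S): lon 121.1160, lat 46.1104.
Field: lon ⌊121.1160/20⌋ = 6 → G; lat ⌊46.1104/10⌋ = 4 → E.
Square: lon ⌊1.1160/2⌋ = 0; lat ⌊6.1104/1⌋ = 6.
Subsquare: lon ⌊1.1160/0.0833333⌋ = 13 → n; lat ⌊0.1104/0.0416667⌋ = 2 → c.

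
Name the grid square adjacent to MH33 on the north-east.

MH44

Longitude square 3; +1 → 4.
Latitude square 3; +1 → 4.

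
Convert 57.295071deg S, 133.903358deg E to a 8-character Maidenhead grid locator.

Add 180° to longitude and 90° to latitude: 313.90336, 32.70493.
Field (20°×10°, letters A–R): lon ⌊313.90336/20⌋ = 15 → P; lat ⌊32.70493/10⌋ = 3 → D.
Square (2°×1°, digits 0–9): lon ⌊13.90336/2⌋ = 6; lat ⌊2.70493/1⌋ = 2.
Subsquare (5′×2.5′, letters a–x): lon ⌊1.90336/0.0833333⌋ = 22 → w; lat ⌊0.70493/0.0416667⌋ = 16 → q.
Extended square (30″×15″, digits 0–9): lon ⌊0.07002/0.00833333⌋ = 8; lat ⌊0.03826/0.00416667⌋ = 9.

PD62wq89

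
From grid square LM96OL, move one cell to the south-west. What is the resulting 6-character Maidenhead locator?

LM96nk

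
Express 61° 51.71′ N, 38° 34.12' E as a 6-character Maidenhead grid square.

Add 180° to longitude and 90° to latitude: 218.5687, 151.8618.
Field: 218.5687/20 → 10 → K, 151.8618/10 → 15 → P; chars KP.
Square: 18.5687/2 → 9, 1.8618/1 → 1; chars 91.
Subsquare: 0.5687/0.0833333 → 6 → g, 0.8618/0.0416667 → 20 → u; chars gu.

KP91gu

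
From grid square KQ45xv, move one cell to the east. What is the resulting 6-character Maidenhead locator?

KQ55av

Longitude subsquare x = 23; +1 → 24, wraps to 0 = a, carry into square.
Longitude square 4; +1 → 5.
The latitude characters are unchanged.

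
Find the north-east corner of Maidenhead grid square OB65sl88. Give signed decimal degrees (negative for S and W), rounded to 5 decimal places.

-74.50417, 113.57500

Field O=14, B=1: +14·20° lon, +1·10° lat → SW at lon 100°, lat -80°.
Square 6, 5: +6·2° lon, +5·1° lat → SW at lon 112°, lat -75°.
Subsquare s=18, l=11: +18·0.0833333° lon, +11·0.0416667° lat → SW at lon 113.5°, lat -74.5417°.
Extended square 8, 8: +8·0.00833333° lon, +8·0.00416667° lat → SW at lon 113.567°, lat -74.5083°.
Cell spans 0.00833333° lon × 0.00416667° lat. NE corner is SW corner plus one full cell.
latitude -74.50417, longitude 113.57500.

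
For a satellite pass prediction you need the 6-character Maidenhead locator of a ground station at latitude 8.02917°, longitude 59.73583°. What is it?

LJ98ua

Add 180° to longitude and 90° to latitude: 239.7358, 98.0292.
Field (20°×10°, letters A–R): 239.7358/20 → 11 → L, 98.0292/10 → 9 → J; chars LJ.
Square (2°×1°, digits 0–9): 19.7358/2 → 9, 8.0292/1 → 8; chars 98.
Subsquare (5′×2.5′, letters a–x): 1.7358/0.0833333 → 20 → u, 0.0292/0.0416667 → 0 → a; chars ua.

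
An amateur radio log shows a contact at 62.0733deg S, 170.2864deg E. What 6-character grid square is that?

Add 180° to longitude and 90° to latitude: 350.2864, 27.9267.
Field: 350.2864/20 → 17 → R, 27.9267/10 → 2 → C; chars RC.
Square: 10.2864/2 → 5, 7.9267/1 → 7; chars 57.
Subsquare: 0.2864/0.0833333 → 3 → d, 0.9267/0.0416667 → 22 → w; chars dw.

RC57dw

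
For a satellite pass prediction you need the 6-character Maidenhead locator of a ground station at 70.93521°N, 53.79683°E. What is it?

Add 180° to longitude and 90° to latitude: 233.7968, 160.9352.
Field: lon ⌊233.7968/20⌋ = 11 → L; lat ⌊160.9352/10⌋ = 16 → Q.
Square: lon ⌊13.7968/2⌋ = 6; lat ⌊0.9352/1⌋ = 0.
Subsquare: lon ⌊1.7968/0.0833333⌋ = 21 → v; lat ⌊0.9352/0.0416667⌋ = 22 → w.

LQ60vw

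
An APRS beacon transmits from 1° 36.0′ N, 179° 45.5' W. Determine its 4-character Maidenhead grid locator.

AJ01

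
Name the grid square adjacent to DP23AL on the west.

Longitude subsquare a = 0; −1 → -1, wraps to 23 = x, carry into square.
Longitude square 2; −1 → 1.
The latitude characters are unchanged.

DP13xl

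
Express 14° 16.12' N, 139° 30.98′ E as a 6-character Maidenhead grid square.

PK94sg

Offset from 180°W / 90°S: lon 319.5163°, lat 104.2687°.
Field: lon ⌊319.5163/20⌋ = 15 → P; lat ⌊104.2687/10⌋ = 10 → K.
Square: lon ⌊19.5163/2⌋ = 9; lat ⌊4.2687/1⌋ = 4.
Subsquare: lon ⌊1.5163/0.0833333⌋ = 18 → s; lat ⌊0.2687/0.0416667⌋ = 6 → g.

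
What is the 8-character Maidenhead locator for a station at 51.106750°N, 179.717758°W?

AO01dc35

Add 180° to longitude and 90° to latitude: 0.28224, 141.10675.
Field: lon ⌊0.28224/20⌋ = 0 → A; lat ⌊141.10675/10⌋ = 14 → O.
Square: lon ⌊0.28224/2⌋ = 0; lat ⌊1.10675/1⌋ = 1.
Subsquare: lon ⌊0.28224/0.0833333⌋ = 3 → d; lat ⌊0.10675/0.0416667⌋ = 2 → c.
Extended square: lon ⌊0.03224/0.00833333⌋ = 3; lat ⌊0.02342/0.00416667⌋ = 5.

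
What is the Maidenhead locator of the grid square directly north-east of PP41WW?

Longitude subsquare w = 22; +1 → 23 = x.
Latitude subsquare w = 22; +1 → 23 = x.

PP41xx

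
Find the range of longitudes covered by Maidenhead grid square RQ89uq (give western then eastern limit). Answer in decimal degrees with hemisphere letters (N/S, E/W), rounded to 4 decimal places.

177.6667° E, 177.7500° E

Field R=17, Q=16: +17·20° lon, +16·10° lat → SW at lon 160°, lat 70°.
Square 8, 9: +8·2° lon, +9·1° lat → SW at lon 176°, lat 79°.
Subsquare u=20, q=16: +20·0.0833333° lon, +16·0.0416667° lat → SW at lon 177.667°, lat 79.6667°.
Cell spans 0.0833333° lon × 0.0416667° lat.
west 177.6667° E, east 177.7500° E.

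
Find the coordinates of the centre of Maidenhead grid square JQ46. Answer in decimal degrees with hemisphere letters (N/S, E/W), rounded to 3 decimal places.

76.500° N, 9.000° E

Field J=9, Q=16: +9·20° lon, +16·10° lat → SW at lon 0°, lat 70°.
Square 4, 6: +4·2° lon, +6·1° lat → SW at lon 8°, lat 76°.
Cell spans 2° lon × 1° lat. Centre is SW corner plus half of each.
latitude 76.500° N, longitude 9.000° E.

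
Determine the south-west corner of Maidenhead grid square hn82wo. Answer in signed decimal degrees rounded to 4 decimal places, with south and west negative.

42.5833, -22.1667

Field H=7, N=13: +7·20° lon, +13·10° lat → SW at lon -40°, lat 40°.
Square 8, 2: +8·2° lon, +2·1° lat → SW at lon -24°, lat 42°.
Subsquare w=22, o=14: +22·0.0833333° lon, +14·0.0416667° lat → SW at lon -22.1667°, lat 42.5833°.
latitude 42.5833, longitude -22.1667.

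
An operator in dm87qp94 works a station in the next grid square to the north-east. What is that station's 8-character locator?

Longitude extended square 9; +1 → 10, wraps to 0, carry into subsquare.
Longitude subsquare q = 16; +1 → 17 = r.
Latitude extended square 4; +1 → 5.

DM87rp05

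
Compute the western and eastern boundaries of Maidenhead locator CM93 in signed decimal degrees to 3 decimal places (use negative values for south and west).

Field C=2, M=12: +2·20° lon, +12·10° lat → SW at lon -140°, lat 30°.
Square 9, 3: +9·2° lon, +3·1° lat → SW at lon -122°, lat 33°.
Cell spans 2° lon × 1° lat.
west -122.000, east -120.000.

-122.000, -120.000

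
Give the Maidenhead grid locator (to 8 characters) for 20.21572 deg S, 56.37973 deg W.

GG19ts48

Shift to the Maidenhead origin (180°W, 90°S): lon 123.62027, lat 69.78428.
Field: lon ⌊123.62027/20⌋ = 6 → G; lat ⌊69.78428/10⌋ = 6 → G.
Square: lon ⌊3.62027/2⌋ = 1; lat ⌊9.78428/1⌋ = 9.
Subsquare: lon ⌊1.62027/0.0833333⌋ = 19 → t; lat ⌊0.78428/0.0416667⌋ = 18 → s.
Extended square: lon ⌊0.03694/0.00833333⌋ = 4; lat ⌊0.03428/0.00416667⌋ = 8.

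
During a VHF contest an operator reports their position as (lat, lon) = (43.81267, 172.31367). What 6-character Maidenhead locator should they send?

RN63dt

Offset from 180°W / 90°S: lon 352.3137°, lat 133.8127°.
Field: 352.3137/20 → 17 → R, 133.8127/10 → 13 → N; chars RN.
Square: 12.3137/2 → 6, 3.8127/1 → 3; chars 63.
Subsquare: 0.3137/0.0833333 → 3 → d, 0.8127/0.0416667 → 19 → t; chars dt.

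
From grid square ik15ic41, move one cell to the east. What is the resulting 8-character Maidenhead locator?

Longitude extended square 4; +1 → 5.
The latitude characters are unchanged.

IK15ic51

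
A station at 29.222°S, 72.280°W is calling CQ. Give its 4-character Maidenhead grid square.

FG30

Offset from 180°W / 90°S: lon 107.72°, lat 60.78°.
Field: lon ⌊107.72/20⌋ = 5 → F; lat ⌊60.78/10⌋ = 6 → G.
Square: lon ⌊7.72/2⌋ = 3; lat ⌊0.78/1⌋ = 0.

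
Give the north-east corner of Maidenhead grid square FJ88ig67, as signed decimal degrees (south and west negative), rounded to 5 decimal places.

Field F=5, J=9: +5·20° lon, +9·10° lat → SW at lon -80°, lat 0°.
Square 8, 8: +8·2° lon, +8·1° lat → SW at lon -64°, lat 8°.
Subsquare i=8, g=6: +8·0.0833333° lon, +6·0.0416667° lat → SW at lon -63.3333°, lat 8.25°.
Extended square 6, 7: +6·0.00833333° lon, +7·0.00416667° lat → SW at lon -63.2833°, lat 8.27917°.
Cell spans 0.00833333° lon × 0.00416667° lat. NE corner is SW corner plus one full cell.
latitude 8.28333, longitude -63.27500.

8.28333, -63.27500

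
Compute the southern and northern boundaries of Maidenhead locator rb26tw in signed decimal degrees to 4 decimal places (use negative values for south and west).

-73.0833, -73.0417

Field R=17, B=1: +17·20° lon, +1·10° lat → SW at lon 160°, lat -80°.
Square 2, 6: +2·2° lon, +6·1° lat → SW at lon 164°, lat -74°.
Subsquare t=19, w=22: +19·0.0833333° lon, +22·0.0416667° lat → SW at lon 165.583°, lat -73.0833°.
Cell spans 0.0833333° lon × 0.0416667° lat.
south -73.0833, north -73.0417.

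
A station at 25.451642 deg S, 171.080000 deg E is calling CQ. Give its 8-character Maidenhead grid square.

RG54mn91

Offset from 180°W / 90°S: lon 351.08000°, lat 64.54836°.
Field: 351.08000/20 → 17 → R, 64.54836/10 → 6 → G; chars RG.
Square: 11.08000/2 → 5, 4.54836/1 → 4; chars 54.
Subsquare: 1.08000/0.0833333 → 12 → m, 0.54836/0.0416667 → 13 → n; chars mn.
Extended square: 0.08000/0.00833333 → 9, 0.00669/0.00416667 → 1; chars 91.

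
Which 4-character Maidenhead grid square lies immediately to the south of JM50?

JL59

Latitude square 0; −1 → -1, wraps to 9, carry into field.
Latitude field M = 12; −1 → 11 = L.
The longitude characters are unchanged.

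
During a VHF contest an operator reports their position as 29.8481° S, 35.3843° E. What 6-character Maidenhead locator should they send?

KG70qd

Shift to the Maidenhead origin (180°W, 90°S): lon 215.3843, lat 60.1519.
Field: lon ⌊215.3843/20⌋ = 10 → K; lat ⌊60.1519/10⌋ = 6 → G.
Square: lon ⌊15.3843/2⌋ = 7; lat ⌊0.1519/1⌋ = 0.
Subsquare: lon ⌊1.3843/0.0833333⌋ = 16 → q; lat ⌊0.1519/0.0416667⌋ = 3 → d.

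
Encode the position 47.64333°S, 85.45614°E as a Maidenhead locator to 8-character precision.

NE22ri45

Add 180° to longitude and 90° to latitude: 265.45614, 42.35667.
Field: 265.45614/20 → 13 → N, 42.35667/10 → 4 → E; chars NE.
Square: 5.45614/2 → 2, 2.35667/1 → 2; chars 22.
Subsquare: 1.45614/0.0833333 → 17 → r, 0.35667/0.0416667 → 8 → i; chars ri.
Extended square: 0.03947/0.00833333 → 4, 0.02334/0.00416667 → 5; chars 45.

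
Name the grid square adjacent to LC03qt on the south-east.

LC03rs

Longitude subsquare q = 16; +1 → 17 = r.
Latitude subsquare t = 19; −1 → 18 = s.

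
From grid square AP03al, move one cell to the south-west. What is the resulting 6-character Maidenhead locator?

RP93xk

Longitude subsquare a = 0; −1 → -1, wraps to 23 = x, carry into square.
Longitude square 0; −1 → -1, wraps to 9, carry into field.
Longitude field A = 0; −1 → -1, wraps to 17 = R, wrapping around the antimeridian.
Latitude subsquare l = 11; −1 → 10 = k.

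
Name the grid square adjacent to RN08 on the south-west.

QN97

Longitude square 0; −1 → -1, wraps to 9, carry into field.
Longitude field R = 17; −1 → 16 = Q.
Latitude square 8; −1 → 7.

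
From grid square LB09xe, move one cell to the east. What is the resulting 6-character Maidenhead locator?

Longitude subsquare x = 23; +1 → 24, wraps to 0 = a, carry into square.
Longitude square 0; +1 → 1.
The latitude characters are unchanged.

LB19ae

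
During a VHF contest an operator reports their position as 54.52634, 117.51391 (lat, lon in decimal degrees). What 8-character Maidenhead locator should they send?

OO84sm16

Add 180° to longitude and 90° to latitude: 297.51391, 144.52634.
Field: 297.51391/20 → 14 → O, 144.52634/10 → 14 → O; chars OO.
Square: 17.51391/2 → 8, 4.52634/1 → 4; chars 84.
Subsquare: 1.51391/0.0833333 → 18 → s, 0.52634/0.0416667 → 12 → m; chars sm.
Extended square: 0.01391/0.00833333 → 1, 0.02634/0.00416667 → 6; chars 16.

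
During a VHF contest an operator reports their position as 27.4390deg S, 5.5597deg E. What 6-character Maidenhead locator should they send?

Add 180° to longitude and 90° to latitude: 185.5597, 62.5610.
Field: 185.5597/20 → 9 → J, 62.5610/10 → 6 → G; chars JG.
Square: 5.5597/2 → 2, 2.5610/1 → 2; chars 22.
Subsquare: 1.5597/0.0833333 → 18 → s, 0.5610/0.0416667 → 13 → n; chars sn.

JG22sn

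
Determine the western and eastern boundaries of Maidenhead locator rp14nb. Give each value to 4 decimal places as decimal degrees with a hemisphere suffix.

163.0833° E, 163.1667° E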